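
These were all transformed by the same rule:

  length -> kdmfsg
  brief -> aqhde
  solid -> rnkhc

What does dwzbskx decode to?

exactly

Compare letters: l→k is +25, e→d is +25, n→m is +25 — a constant shift. Every letter moves 25 places later in the alphabet, wrapping around z→a.
Decoding dwzbskx: d−25=e, w−25=x, z−25=a, b−25=c, s−25=t, k−25=l, x−25=y.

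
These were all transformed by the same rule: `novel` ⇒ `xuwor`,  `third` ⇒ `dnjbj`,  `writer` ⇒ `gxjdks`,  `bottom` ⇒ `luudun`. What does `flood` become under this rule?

prpyj

Shifts by position in novel: pos 0: n→x (+10), pos 1: o→u (+6), pos 2: v→w (+1), pos 3: e→o (+10), pos 4: l→r (+6) — repeating every 3. A repeating key of period 3 is used — shifts +10, +6, +1 over and over.
For flood: f+10=p, l+6=r, o+1=p, o+10=y, d+6=j.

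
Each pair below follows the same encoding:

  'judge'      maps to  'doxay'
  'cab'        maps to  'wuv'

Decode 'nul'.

tar

Compare letters: j→d is +20, u→o is +20, d→x is +20 — a constant shift. This is a Caesar cipher with shift 20.
Decoding nul: n−20=t, u−20=a, l−20=r.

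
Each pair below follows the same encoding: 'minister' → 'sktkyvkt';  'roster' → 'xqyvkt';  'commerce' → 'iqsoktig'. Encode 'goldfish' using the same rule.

mqrflkyj

Shifts by position in minister: pos 0: m→s (+6), pos 1: i→k (+2), pos 2: n→t (+6), pos 3: i→k (+2) — repeating every 2. It's a Vigenère-style cipher with numeric key [6,2]: position i shifts by key[i mod 2].
For goldfish: g+6=m, o+2=q, l+6=r, d+2=f, f+6=l, i+2=k, s+6=y, h+2=j.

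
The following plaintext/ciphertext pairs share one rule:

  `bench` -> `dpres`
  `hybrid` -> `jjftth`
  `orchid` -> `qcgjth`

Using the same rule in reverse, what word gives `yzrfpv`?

wonder

Shifts by position in bench: pos 0: b→d (+2), pos 1: e→p (+11), pos 2: n→r (+4), pos 3: c→e (+2), pos 4: h→s (+11) — repeating every 3. It's a Vigenère-style cipher with numeric key [2,11,4]: position i shifts by key[i mod 3].
Decoding yzrfpv: y−2=w, z−11=o, r−4=n, f−2=d, p−11=e, v−4=r.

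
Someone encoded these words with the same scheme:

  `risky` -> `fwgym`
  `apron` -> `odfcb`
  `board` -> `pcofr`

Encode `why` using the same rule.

kvm

Compare letters: r→f is +14, i→w is +14, s→g is +14 — a constant shift. Each letter is shifted forward by 14 in the alphabet (a Caesar shift of +14).
On why: w+14=k, h+14=v, y+14=m.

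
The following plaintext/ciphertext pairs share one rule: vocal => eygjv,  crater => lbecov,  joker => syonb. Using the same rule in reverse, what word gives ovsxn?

flood

A repeating key of period 3 is used — shifts +9, +10, +4 over and over.
Undoing it on ovsxn: o−9=f, v−10=l, s−4=o, x−9=o, n−10=d.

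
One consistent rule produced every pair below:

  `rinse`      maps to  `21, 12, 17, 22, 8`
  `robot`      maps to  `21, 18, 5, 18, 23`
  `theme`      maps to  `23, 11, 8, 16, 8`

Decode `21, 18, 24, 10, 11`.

rough

Letters become their 1-based position plus 3 (so a→4, b→5, …).
Reversing it on 21, 18, 24, 10, 11: 21→(21−3)÷1=18=r, 18→(18−3)÷1=15=o, 24→(24−3)÷1=21=u, 10→(10−3)÷1=7=g, 11→(11−3)÷1=8=h.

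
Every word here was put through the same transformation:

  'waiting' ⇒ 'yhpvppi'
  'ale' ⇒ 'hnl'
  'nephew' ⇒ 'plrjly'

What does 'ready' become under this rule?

tlhfa

The rule splits by letter class: vowels +7, consonants +2.
On ready: r(cons)+2=t, e(vowel)+7=l, a(vowel)+7=h, d(cons)+2=f, y(cons)+2=a.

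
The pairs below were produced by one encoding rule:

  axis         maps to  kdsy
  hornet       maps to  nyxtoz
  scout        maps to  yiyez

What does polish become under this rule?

The shift depends on letter class: consonant x→d is +6, but vowel a→k is +10. The rule splits by letter class: vowels +10, consonants +6.
For polish: p(cons)+6=v, o(vowel)+10=y, l(cons)+6=r, i(vowel)+10=s, s(cons)+6=y, h(cons)+6=n.

vyrsyn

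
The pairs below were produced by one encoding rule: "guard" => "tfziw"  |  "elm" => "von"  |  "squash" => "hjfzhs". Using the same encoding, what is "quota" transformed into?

Each letter is replaced by its mirror in the alphabet: a↔z, b↔y, c↔x, and so on (the Atbash cipher).
Applying it to quota: q↔j, u↔f, o↔l, t↔g, a↔z.

jflgz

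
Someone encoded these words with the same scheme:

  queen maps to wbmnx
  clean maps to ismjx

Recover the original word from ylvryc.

Each letter shifts forward by (position + 6), i.e. 6, 7, 8, … — the shift grows by one for each successive letter.
Reversing it on ylvryc: y−6=s, l−7=e, v−8=n, r−9=i, y−10=o, c−11=r.

senior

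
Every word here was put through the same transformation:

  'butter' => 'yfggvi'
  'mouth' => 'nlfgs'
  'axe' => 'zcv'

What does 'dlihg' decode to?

worst

Each pair mirrors across the alphabet (b↔y, u↔f, t↔g): positions sum to 25. Letters are reflected about the middle of the alphabet (position → 25−position): Atbash.
Decoding dlihg: d↔w, l↔o, i↔r, h↔s, g↔t.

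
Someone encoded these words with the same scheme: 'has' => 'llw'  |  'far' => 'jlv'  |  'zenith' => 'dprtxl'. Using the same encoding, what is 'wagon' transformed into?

The shift depends on letter class: consonant h→l is +4, but vowel a→l is +11. Two shifts are in play — +11 for a/e/i/o/u, +4 for every other letter.
Applying it to wagon: w(cons)+4=a, a(vowel)+11=l, g(cons)+4=k, o(vowel)+11=z, n(cons)+4=r.

alkzr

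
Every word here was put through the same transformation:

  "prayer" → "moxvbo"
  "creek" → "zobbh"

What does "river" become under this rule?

Compare letters: p→m is +23, r→o is +23, a→x is +23 — a constant shift. Every letter moves 23 places later in the alphabet, wrapping around z→a.
For river: r+23=o, i+23=f, v+23=s, e+23=b, r+23=o.

ofsbo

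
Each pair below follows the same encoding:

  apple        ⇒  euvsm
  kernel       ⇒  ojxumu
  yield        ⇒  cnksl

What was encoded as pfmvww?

lagoon

In apple: a→e is +4, p→u is +5, p→v is +6, l→s is +7 — the shift increases by 1 each position. Each letter shifts forward by (position + 4), i.e. 4, 5, 6, … — the shift grows by one for each successive letter.
Undoing it on pfmvww: p−4=l, f−5=a, m−6=g, v−7=o, w−8=o, w−9=n.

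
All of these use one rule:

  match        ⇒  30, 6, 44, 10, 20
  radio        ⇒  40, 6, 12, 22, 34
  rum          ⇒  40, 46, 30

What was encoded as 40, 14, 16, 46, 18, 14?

m(#13)→30 and a(#1)→6: differences scale by 2, so n = 2·pos + 4. With a=1..z=26, the number is 2·pos + 4.
Reversing it on 40, 14, 16, 46, 18, 14: 40→(40−4)÷2=18=r, 14→(14−4)÷2=5=e, 16→(16−4)÷2=6=f, 46→(46−4)÷2=21=u, 18→(18−4)÷2=7=g, 14→(14−4)÷2=5=e.

refuge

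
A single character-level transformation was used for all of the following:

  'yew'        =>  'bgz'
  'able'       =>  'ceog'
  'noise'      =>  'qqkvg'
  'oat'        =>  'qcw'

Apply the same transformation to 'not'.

qqw

The shift depends on letter class: consonant y→b is +3, but vowel e→g is +2. The rule splits by letter class: vowels +2, consonants +3.
On not: n(cons)+3=q, o(vowel)+2=q, t(cons)+3=w.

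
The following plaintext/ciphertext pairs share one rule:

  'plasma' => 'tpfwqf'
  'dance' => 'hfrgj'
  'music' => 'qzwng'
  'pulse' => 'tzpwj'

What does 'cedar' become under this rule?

gjhfv

The rule splits by letter class: vowels +5, consonants +4.
For cedar: c(cons)+4=g, e(vowel)+5=j, d(cons)+4=h, a(vowel)+5=f, r(cons)+4=v.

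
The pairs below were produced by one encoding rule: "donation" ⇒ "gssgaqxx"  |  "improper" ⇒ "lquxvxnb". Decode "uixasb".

In donation: d→g is +3, o→s is +4, n→s is +5, a→g is +6 — the shift increases by 1 each position. Each letter shifts forward by (position + 3), i.e. 3, 4, 5, … — the shift grows by one for each successive letter.
Undoing it on uixasb: u−3=r, i−4=e, x−5=s, a−6=u, s−7=l, b−8=t.

result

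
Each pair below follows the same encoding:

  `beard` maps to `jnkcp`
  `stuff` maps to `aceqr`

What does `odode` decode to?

guess

Each letter shifts forward by (position + 8), i.e. 8, 9, 10, … — the shift grows by one for each successive letter.
Decoding odode: o−8=g, d−9=u, o−10=e, d−11=s, e−12=s.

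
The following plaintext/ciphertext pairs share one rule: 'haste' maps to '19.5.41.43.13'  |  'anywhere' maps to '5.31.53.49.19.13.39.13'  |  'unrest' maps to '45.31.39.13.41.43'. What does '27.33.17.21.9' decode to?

logic

h(#8)→19 and a(#1)→5: differences scale by 2, so n = 2·pos + 3. Each letter becomes 2×(its alphabet position, a=1..z=26) + 3.
Undoing it on 27.33.17.21.9: 27→(27−3)÷2=12=l, 33→(33−3)÷2=15=o, 17→(17−3)÷2=7=g, 21→(21−3)÷2=9=i, 9→(9−3)÷2=3=c.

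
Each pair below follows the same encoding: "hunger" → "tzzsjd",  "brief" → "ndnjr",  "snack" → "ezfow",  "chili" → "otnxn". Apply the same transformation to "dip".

The shift depends on letter class: consonant h→t is +12, but vowel u→z is +5. Vowels shift forward by 5 and consonants shift forward by 12.
Applying it to dip: d(cons)+12=p, i(vowel)+5=n, p(cons)+12=b.

pnb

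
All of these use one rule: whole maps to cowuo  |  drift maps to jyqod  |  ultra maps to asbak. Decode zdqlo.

The shift increases by 1 at each position, starting from +6: 6, 7, 8, ….
Reversing it on zdqlo: z−6=t, d−7=w, q−8=i, l−9=c, o−10=e.

twice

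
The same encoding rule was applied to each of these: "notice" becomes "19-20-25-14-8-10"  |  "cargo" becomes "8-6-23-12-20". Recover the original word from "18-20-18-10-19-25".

n is letter #14 and maps to 19: an offset of 5. The number is (letter's place in the alphabet, a=1) + 5.
Undoing it on 18-20-18-10-19-25: 18→(18−5)÷1=13=m, 20→(20−5)÷1=15=o, 18→(18−5)÷1=13=m, 10→(10−5)÷1=5=e, 19→(19−5)÷1=14=n, 25→(25−5)÷1=20=t.

moment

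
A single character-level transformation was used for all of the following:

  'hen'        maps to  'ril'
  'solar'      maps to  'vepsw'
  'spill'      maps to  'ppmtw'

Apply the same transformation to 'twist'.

The output letters match the input read backwards, each shifted +4: hen reversed is neh. Read the word backwards and shift each letter +4.
On twist: reverse → tsiwt; then shift: t+4=x, s+4=w, i+4=m, w+4=a, t+4=x.

xwmax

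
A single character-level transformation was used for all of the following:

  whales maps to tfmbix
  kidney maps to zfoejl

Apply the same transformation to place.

The output letters match the input read backwards, each shifted +1: whales reversed is selahw. Read the word backwards and shift each letter +1.
On place: reverse → ecalp; then shift: e+1=f, c+1=d, a+1=b, l+1=m, p+1=q.

fdbmq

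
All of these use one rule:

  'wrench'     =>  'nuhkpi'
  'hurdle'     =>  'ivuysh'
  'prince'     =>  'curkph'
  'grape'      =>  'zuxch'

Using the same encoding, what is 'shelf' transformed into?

dihsq

w(22)→n(13) and r(17)→u(20) fit y≡9x+23 (mod 26); the inverse of 9 mod 26 is 3. Each letter's alphabet position (a=0..z=25) is mapped through 9·x+23 mod 26 — an affine cipher.
Applying it to shelf: s(18)→9·18+23≡3=d; h(7)→9·7+23≡8=i; e(4)→9·4+23≡7=h; l(11)→9·11+23≡18=s; f(5)→9·5+23≡16=q (all mod 26).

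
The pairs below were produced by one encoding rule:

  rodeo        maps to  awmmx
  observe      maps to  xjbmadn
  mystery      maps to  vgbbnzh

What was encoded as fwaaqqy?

worship

Shifts by position in rodeo: pos 0: r→a (+9), pos 1: o→w (+8), pos 2: d→m (+9), pos 3: e→m (+8) — repeating every 2. It's a Vigenère-style cipher with numeric key [9,8]: position i shifts by key[i mod 2].
Undoing it on fwaaqqy: f−9=w, w−8=o, a−9=r, a−8=s, q−9=h, q−8=i, y−9=p.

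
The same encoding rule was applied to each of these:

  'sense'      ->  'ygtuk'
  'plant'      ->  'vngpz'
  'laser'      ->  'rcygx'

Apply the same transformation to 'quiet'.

wwogz

Shifts by position in sense: pos 0: s→y (+6), pos 1: e→g (+2), pos 2: n→t (+6), pos 3: s→u (+2) — repeating every 2. A repeating key of period 2 is used — shifts +6, +2 over and over.
For quiet: q+6=w, u+2=w, i+6=o, e+2=g, t+6=z.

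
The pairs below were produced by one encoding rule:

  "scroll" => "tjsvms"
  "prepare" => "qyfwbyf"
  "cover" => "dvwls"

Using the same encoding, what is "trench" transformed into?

Shifts by position in scroll: pos 0: s→t (+1), pos 1: c→j (+7), pos 2: r→s (+1), pos 3: o→v (+7) — repeating every 2. The shifts repeat in a cycle of length 2: positions 0,1,… shift by +1, +7, then the pattern repeats.
Applying it to trench: t+1=u, r+7=y, e+1=f, n+7=u, c+1=d, h+7=o.

uyfudo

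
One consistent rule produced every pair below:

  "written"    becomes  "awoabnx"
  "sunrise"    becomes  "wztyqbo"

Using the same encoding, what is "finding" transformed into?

The shift increases by 1 at each position, starting from +4: 4, 5, 6, ….
On finding: f+4=j, i+5=n, n+6=t, d+7=k, i+8=q, n+9=w, g+10=q.

jntkqwq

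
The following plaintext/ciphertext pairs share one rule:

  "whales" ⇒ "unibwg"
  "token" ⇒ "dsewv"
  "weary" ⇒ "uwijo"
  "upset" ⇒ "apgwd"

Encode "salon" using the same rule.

gibsv

w(22)→u(20) and h(7)→n(13) fit y≡23x+8 (mod 26); the inverse of 23 mod 26 is 17. This is an affine cipher: with a=0,…,z=25, each position x becomes (23x+8) mod 26.
On salon: s(18)→23·18+8≡6=g; a(0)→23·0+8≡8=i; l(11)→23·11+8≡1=b; o(14)→23·14+8≡18=s; n(13)→23·13+8≡21=v (all mod 26).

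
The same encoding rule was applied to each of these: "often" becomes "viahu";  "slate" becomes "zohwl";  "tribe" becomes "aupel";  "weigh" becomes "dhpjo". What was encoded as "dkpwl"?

A repeating key of period 2 is used — shifts +7, +3 over and over.
Decoding dkpwl: d−7=w, k−3=h, p−7=i, w−3=t, l−7=e.

white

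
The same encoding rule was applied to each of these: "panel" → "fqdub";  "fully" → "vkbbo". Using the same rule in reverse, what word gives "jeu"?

Compare letters: p→f is +16, a→q is +16, n→d is +16 — a constant shift. It's a constant shift of +16 (ROT16).
Reversing it on jeu: j−16=t, e−16=o, u−16=e.

toe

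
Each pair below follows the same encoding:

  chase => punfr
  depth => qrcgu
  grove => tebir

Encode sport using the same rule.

fcbeg

Every letter moves 13 places later in the alphabet, wrapping around z→a.
Applying it to sport: s+13=f, p+13=c, o+13=b, r+13=e, t+13=g.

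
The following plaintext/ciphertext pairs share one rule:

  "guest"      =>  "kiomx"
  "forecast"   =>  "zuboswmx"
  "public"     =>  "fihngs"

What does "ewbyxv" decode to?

warmth

g(6)→k(10) and u(20)→i(8) fit y≡11x+22 (mod 26); the inverse of 11 mod 26 is 19. Each letter's alphabet position (a=0..z=25) is mapped through 11·x+22 mod 26 — an affine cipher.
Decoding ewbyxv: e(4)→19·(4−22)≡22=w; w(22)→19·(22−22)≡0=a; b(1)→19·(1−22)≡17=r; y(24)→19·(24−22)≡12=m; x(23)→19·(23−22)≡19=t; v(21)→19·(21−22)≡7=h (all mod 26).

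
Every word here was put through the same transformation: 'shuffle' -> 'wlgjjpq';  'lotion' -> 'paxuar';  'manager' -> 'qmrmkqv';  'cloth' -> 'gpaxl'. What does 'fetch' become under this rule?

jqxgl

Two shifts are in play — +12 for a/e/i/o/u, +4 for every other letter.
Applying it to fetch: f(cons)+4=j, e(vowel)+12=q, t(cons)+4=x, c(cons)+4=g, h(cons)+4=l.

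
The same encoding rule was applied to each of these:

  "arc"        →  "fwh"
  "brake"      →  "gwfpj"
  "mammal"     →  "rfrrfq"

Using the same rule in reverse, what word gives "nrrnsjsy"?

Compare letters: a→f is +5, r→w is +5, c→h is +5 — a constant shift. It's a constant shift of +5 (ROT5).
Undoing it on nrrnsjsy: n−5=i, r−5=m, r−5=m, n−5=i, s−5=n, j−5=e, s−5=n, y−5=t.

imminent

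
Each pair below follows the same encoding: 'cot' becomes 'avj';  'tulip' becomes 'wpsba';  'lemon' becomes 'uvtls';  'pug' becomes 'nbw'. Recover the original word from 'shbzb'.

usual

The output letters match the input read backwards, each shifted +7: cot reversed is toc. Read the word backwards and shift each letter +7.
Reversing it on shbzb: shift back: s−7=l, h−7=a, b−7=u, z−7=s, b−7=u → lausu; then reverse → usual.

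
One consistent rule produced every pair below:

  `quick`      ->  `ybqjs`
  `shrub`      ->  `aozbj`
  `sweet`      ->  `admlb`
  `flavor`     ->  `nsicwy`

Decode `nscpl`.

fluid

Shifts by position in quick: pos 0: q→y (+8), pos 1: u→b (+7), pos 2: i→q (+8), pos 3: c→j (+7) — repeating every 2. It's a Vigenère-style cipher with numeric key [8,7]: position i shifts by key[i mod 2].
Reversing it on nscpl: n−8=f, s−7=l, c−8=u, p−7=i, l−8=d.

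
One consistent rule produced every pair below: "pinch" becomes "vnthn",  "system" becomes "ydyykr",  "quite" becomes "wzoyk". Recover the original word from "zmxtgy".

throat

The shifts repeat in a cycle of length 2: positions 0,1,… shift by +6, +5, then the pattern repeats.
Decoding zmxtgy: z−6=t, m−5=h, x−6=r, t−5=o, g−6=a, y−5=t.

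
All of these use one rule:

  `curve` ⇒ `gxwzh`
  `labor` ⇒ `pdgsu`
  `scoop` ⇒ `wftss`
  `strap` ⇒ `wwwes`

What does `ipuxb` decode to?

Shifts by position in curve: pos 0: c→g (+4), pos 1: u→x (+3), pos 2: r→w (+5), pos 3: v→z (+4), pos 4: e→h (+3) — repeating every 3. The shifts repeat in a cycle of length 3: positions 0,1,… shift by +4, +3, +5, then the pattern repeats.
Decoding ipuxb: i−4=e, p−3=m, u−5=p, x−4=t, b−3=y.

empty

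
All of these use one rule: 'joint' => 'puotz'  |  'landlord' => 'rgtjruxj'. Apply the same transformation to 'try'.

Compare letters: j→p is +6, o→u is +6, i→o is +6 — a constant shift. This is a Caesar cipher with shift 6.
Applying it to try: t+6=z, r+6=x, y+6=e.

zxe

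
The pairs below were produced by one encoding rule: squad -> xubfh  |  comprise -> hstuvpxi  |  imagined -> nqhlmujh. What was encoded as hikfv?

The shifts repeat in a cycle of length 3: positions 0,1,… shift by +5, +4, +7, then the pattern repeats.
Decoding hikfv: h−5=c, i−4=e, k−7=d, f−5=a, v−4=r.

cedar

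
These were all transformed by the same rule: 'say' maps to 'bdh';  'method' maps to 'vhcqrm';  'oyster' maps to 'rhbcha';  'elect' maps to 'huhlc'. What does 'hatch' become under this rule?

The shift depends on letter class: consonant s→b is +9, but vowel a→d is +3. The rule splits by letter class: vowels +3, consonants +9.
On hatch: h(cons)+9=q, a(vowel)+3=d, t(cons)+9=c, c(cons)+9=l, h(cons)+9=q.

qdclq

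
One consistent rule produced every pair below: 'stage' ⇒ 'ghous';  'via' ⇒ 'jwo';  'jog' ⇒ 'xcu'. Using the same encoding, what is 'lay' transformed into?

Compare letters: s→g is +14, t→h is +14, a→o is +14 — a constant shift. Every letter moves 14 places later in the alphabet, wrapping around z→a.
For lay: l+14=z, a+14=o, y+14=m.

zom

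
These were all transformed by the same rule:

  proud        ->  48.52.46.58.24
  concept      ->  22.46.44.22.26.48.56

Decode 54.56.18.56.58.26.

statue

p(#16)→48 and r(#18)→52: differences scale by 2, so n = 2·pos + 16. With a=1..z=26, the number is 2·pos + 16.
Undoing it on 54.56.18.56.58.26: 54→(54−16)÷2=19=s, 56→(56−16)÷2=20=t, 18→(18−16)÷2=1=a, 56→(56−16)÷2=20=t, 58→(58−16)÷2=21=u, 26→(26−16)÷2=5=e.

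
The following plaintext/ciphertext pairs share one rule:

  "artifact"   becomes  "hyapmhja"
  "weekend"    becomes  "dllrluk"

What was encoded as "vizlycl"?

observe

Compare letters: a→h is +7, r→y is +7, t→a is +7 — a constant shift. This is a Caesar cipher with shift 7.
Reversing it on vizlycl: v−7=o, i−7=b, z−7=s, l−7=e, y−7=r, c−7=v, l−7=e.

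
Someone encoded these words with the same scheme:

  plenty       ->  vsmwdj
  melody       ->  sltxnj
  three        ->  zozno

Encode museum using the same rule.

sbanex

Each letter shifts forward by (position + 6), i.e. 6, 7, 8, … — the shift grows by one for each successive letter.
For museum: m+6=s, u+7=b, s+8=a, e+9=n, u+10=e, m+11=x.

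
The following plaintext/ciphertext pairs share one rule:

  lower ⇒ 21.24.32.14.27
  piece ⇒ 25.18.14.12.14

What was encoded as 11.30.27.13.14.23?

l is letter #12 and maps to 21: an offset of 9. Each letter is replaced by its alphabet position (a=1..z=26) + 9.
Reversing it on 11.30.27.13.14.23: 11→(11−9)÷1=2=b, 30→(30−9)÷1=21=u, 27→(27−9)÷1=18=r, 13→(13−9)÷1=4=d, 14→(14−9)÷1=5=e, 23→(23−9)÷1=14=n.

burden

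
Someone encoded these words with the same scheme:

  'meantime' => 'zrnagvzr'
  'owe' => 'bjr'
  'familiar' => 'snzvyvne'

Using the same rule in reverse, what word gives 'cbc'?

This is a Caesar cipher with shift 13.
Reversing it on cbc: c−13=p, b−13=o, c−13=p.

pop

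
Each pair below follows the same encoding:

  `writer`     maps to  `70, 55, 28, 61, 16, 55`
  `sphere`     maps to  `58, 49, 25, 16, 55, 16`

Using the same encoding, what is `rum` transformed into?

55, 64, 40

Each letter becomes 3×(its alphabet position, a=1..z=26) + 1.
On rum: r=18→55, u=21→64, m=13→40.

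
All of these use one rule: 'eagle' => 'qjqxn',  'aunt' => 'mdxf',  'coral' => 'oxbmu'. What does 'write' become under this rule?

iasfn

A repeating key of period 3 is used — shifts +12, +9, +10 over and over.
On write: w+12=i, r+9=a, i+10=s, t+12=f, e+9=n.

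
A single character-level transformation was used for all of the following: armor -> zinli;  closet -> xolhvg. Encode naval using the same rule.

mzezo

Each pair mirrors across the alphabet (a↔z, r↔i, m↔n): positions sum to 25. This is the alphabet-reversal cipher (Atbash): a becomes z, b becomes y, etc.
On naval: n↔m, a↔z, v↔e, a↔z, l↔o.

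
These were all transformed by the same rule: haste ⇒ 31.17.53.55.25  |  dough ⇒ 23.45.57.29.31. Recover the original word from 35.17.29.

h(#8)→31 and a(#1)→17: differences scale by 2, so n = 2·pos + 15. Each letter becomes 2×(its alphabet position, a=1..z=26) + 15.
Decoding 35.17.29: 35→(35−15)÷2=10=j, 17→(17−15)÷2=1=a, 29→(29−15)÷2=7=g.

jag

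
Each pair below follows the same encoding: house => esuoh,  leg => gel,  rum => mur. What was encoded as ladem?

medal

The output letters match the input read backwards: house reversed is esuoh. It's just the letters in reverse order.
Reversing it on ladem: then reverse → medal.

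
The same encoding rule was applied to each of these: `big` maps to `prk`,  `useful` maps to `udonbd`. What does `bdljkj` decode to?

The word is reversed, then every letter is shifted forward by 9.
Undoing it on bdljkj: shift back: b−9=s, d−9=u, l−9=c, j−9=a, k−9=b, j−9=a → sucaba; then reverse → abacus.

abacus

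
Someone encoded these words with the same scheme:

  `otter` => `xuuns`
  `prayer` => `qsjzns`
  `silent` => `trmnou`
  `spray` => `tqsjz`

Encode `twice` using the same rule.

The shift depends on letter class: consonant t→u is +1, but vowel o→x is +9. Two shifts are in play — +9 for a/e/i/o/u, +1 for every other letter.
For twice: t(cons)+1=u, w(cons)+1=x, i(vowel)+9=r, c(cons)+1=d, e(vowel)+9=n.

uxrdn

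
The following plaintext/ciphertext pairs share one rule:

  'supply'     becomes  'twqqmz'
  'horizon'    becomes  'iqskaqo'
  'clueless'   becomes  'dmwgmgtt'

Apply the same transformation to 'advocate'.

cewqdcug

Two shifts are in play — +2 for a/e/i/o/u, +1 for every other letter.
On advocate: a(vowel)+2=c, d(cons)+1=e, v(cons)+1=w, o(vowel)+2=q, c(cons)+1=d, a(vowel)+2=c, t(cons)+1=u, e(vowel)+2=g.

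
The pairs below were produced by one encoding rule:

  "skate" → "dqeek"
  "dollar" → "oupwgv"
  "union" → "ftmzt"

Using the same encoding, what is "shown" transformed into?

dnsht

Shifts by position in skate: pos 0: s→d (+11), pos 1: k→q (+6), pos 2: a→e (+4), pos 3: t→e (+11), pos 4: e→k (+6) — repeating every 3. A repeating key of period 3 is used — shifts +11, +6, +4 over and over.
For shown: s+11=d, h+6=n, o+4=s, w+11=h, n+6=t.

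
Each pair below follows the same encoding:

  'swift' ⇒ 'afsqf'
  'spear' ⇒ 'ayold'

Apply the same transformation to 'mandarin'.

In swift: s→a is +8, w→f is +9, i→s is +10, f→q is +11 — the shift increases by 1 each position. The shift increases by 1 at each position, starting from +8: 8, 9, 10, ….
On mandarin: m+8=u, a+9=j, n+10=x, d+11=o, a+12=m, r+13=e, i+14=w, n+15=c.

ujxomewc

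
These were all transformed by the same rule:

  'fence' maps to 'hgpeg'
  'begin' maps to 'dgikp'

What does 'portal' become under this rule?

rqtvcn

This is a Caesar cipher with shift 2.
Applying it to portal: p+2=r, o+2=q, r+2=t, t+2=v, a+2=c, l+2=n.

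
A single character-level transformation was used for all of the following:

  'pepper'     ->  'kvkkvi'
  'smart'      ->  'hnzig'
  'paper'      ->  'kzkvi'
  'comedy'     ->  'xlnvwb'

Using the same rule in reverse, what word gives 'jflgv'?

quote

p(15)→k(10) and e(4)→v(21) fit y≡25x+25 (mod 26); the inverse of 25 mod 26 is 25. Each letter's alphabet position (a=0..z=25) is mapped through 25·x+25 mod 26 — an affine cipher.
Undoing it on jflgv: j(9)→25·(9−25)≡16=q; f(5)→25·(5−25)≡20=u; l(11)→25·(11−25)≡14=o; g(6)→25·(6−25)≡19=t; v(21)→25·(21−25)≡4=e (all mod 26).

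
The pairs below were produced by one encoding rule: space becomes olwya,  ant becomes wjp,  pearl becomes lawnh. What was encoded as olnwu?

Compare letters: s→o is +22, p→l is +22, a→w is +22 — a constant shift. Each letter is shifted forward by 22 in the alphabet (a Caesar shift of +22).
Reversing it on olnwu: o−22=s, l−22=p, n−22=r, w−22=a, u−22=y.

spray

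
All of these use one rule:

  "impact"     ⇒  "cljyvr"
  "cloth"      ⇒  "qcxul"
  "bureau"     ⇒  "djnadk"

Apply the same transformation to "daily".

hurjm

The word is reversed, then every letter is shifted forward by 9.
Applying it to daily: reverse → yliad; then shift: y+9=h, l+9=u, i+9=r, a+9=j, d+9=m.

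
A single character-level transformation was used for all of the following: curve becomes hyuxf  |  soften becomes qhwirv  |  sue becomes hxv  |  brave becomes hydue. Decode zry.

The output letters match the input read backwards, each shifted +3: curve reversed is evruc. The word is reversed, then every letter is shifted forward by 3.
Undoing it on zry: shift back: z−3=w, r−3=o, y−3=v → wov; then reverse → vow.

vow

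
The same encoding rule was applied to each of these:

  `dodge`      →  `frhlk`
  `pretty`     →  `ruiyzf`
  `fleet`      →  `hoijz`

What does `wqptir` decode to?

In dodge: d→f is +2, o→r is +3, d→h is +4, g→l is +5 — the shift increases by 1 each position. Letter i (0-indexed) is shifted by i+2, so successive shifts are 2, 3, 4, ….
Undoing it on wqptir: w−2=u, q−3=n, p−4=l, t−5=o, i−6=c, r−7=k.

unlock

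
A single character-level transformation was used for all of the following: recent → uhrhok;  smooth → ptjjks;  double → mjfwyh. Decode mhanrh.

r(17)→u(20) and e(4)→h(7) fit y≡21x+1 (mod 26); the inverse of 21 mod 26 is 5. Each letter's alphabet position (a=0..z=25) is mapped through 21·x+1 mod 26 — an affine cipher.
Decoding mhanrh: m(12)→5·(12−1)≡3=d; h(7)→5·(7−1)≡4=e; a(0)→5·(0−1)≡21=v; n(13)→5·(13−1)≡8=i; r(17)→5·(17−1)≡2=c; h(7)→5·(7−1)≡4=e (all mod 26).

device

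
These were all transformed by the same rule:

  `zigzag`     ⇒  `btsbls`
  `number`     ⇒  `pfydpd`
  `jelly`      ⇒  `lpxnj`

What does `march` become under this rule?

It's a Vigenère-style cipher with numeric key [2,11,12]: position i shifts by key[i mod 3].
On march: m+2=o, a+11=l, r+12=d, c+2=e, h+11=s.

oldes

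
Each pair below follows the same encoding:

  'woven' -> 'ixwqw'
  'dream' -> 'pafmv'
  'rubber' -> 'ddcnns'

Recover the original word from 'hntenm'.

vessel

Shifts by position in woven: pos 0: w→i (+12), pos 1: o→x (+9), pos 2: v→w (+1), pos 3: e→q (+12), pos 4: n→w (+9) — repeating every 3. A repeating key of period 3 is used — shifts +12, +9, +1 over and over.
Reversing it on hntenm: h−12=v, n−9=e, t−1=s, e−12=s, n−9=e, m−1=l.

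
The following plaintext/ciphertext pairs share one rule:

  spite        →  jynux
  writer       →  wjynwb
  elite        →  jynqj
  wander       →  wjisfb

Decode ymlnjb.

The output letters match the input read backwards, each shifted +5: spite reversed is etips. Read the word backwards and shift each letter +5.
Decoding ymlnjb: shift back: y−5=t, m−5=h, l−5=g, n−5=i, j−5=e, b−5=w → thgiew; then reverse → weight.

weight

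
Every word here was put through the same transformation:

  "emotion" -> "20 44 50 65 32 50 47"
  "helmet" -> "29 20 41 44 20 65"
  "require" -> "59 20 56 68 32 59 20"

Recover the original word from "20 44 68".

e(#5)→20 and m(#13)→44: differences scale by 3, so n = 3·pos + 5. With a=1..z=26, the number is 3·pos + 5.
Undoing it on 20 44 68: 20→(20−5)÷3=5=e, 44→(44−5)÷3=13=m, 68→(68−5)÷3=21=u.

emu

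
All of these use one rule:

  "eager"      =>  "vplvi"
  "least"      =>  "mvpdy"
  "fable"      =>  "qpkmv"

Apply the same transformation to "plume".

Treating letters as 0–25, the rule is x ↦ 21x + 15 (mod 26).
Applying it to plume: p(15)→21·15+15≡18=s; l(11)→21·11+15≡12=m; u(20)→21·20+15≡19=t; m(12)→21·12+15≡7=h; e(4)→21·4+15≡21=v (all mod 26).

smthv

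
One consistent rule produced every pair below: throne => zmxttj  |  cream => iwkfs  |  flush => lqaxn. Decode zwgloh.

Shifts by position in throne: pos 0: t→z (+6), pos 1: h→m (+5), pos 2: r→x (+6), pos 3: o→t (+5) — repeating every 2. A repeating key of period 2 is used — shifts +6, +5 over and over.
Reversing it on zwgloh: z−6=t, w−5=r, g−6=a, l−5=g, o−6=i, h−5=c.

tragic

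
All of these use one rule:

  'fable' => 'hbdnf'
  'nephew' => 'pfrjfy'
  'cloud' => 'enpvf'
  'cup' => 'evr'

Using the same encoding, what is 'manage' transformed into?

obpbif

The shift depends on letter class: consonant f→h is +2, but vowel a→b is +1. Vowels shift forward by 1 and consonants shift forward by 2.
Applying it to manage: m(cons)+2=o, a(vowel)+1=b, n(cons)+2=p, a(vowel)+1=b, g(cons)+2=i, e(vowel)+1=f.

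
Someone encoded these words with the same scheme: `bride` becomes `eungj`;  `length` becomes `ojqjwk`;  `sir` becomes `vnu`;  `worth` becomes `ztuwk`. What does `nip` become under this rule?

Two shifts are in play — +5 for a/e/i/o/u, +3 for every other letter.
Applying it to nip: n(cons)+3=q, i(vowel)+5=n, p(cons)+3=s.

qns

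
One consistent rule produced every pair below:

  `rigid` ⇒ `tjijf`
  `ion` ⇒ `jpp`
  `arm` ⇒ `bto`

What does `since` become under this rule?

ujpef

The shift depends on letter class: consonant r→t is +2, but vowel i→j is +1. The rule splits by letter class: vowels +1, consonants +2.
On since: s(cons)+2=u, i(vowel)+1=j, n(cons)+2=p, c(cons)+2=e, e(vowel)+1=f.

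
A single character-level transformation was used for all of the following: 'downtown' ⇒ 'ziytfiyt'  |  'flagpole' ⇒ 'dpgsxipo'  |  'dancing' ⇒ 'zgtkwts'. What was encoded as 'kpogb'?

Each letter's alphabet position (a=0..z=25) is mapped through 15·x+6 mod 26 — an affine cipher.
Decoding kpogb: k(10)→7·(10−6)≡2=c; p(15)→7·(15−6)≡11=l; o(14)→7·(14−6)≡4=e; g(6)→7·(6−6)≡0=a; b(1)→7·(1−6)≡17=r (all mod 26).

clear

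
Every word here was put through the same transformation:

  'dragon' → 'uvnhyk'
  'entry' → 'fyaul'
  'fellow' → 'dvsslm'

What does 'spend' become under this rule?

The output letters match the input read backwards, each shifted +7: dragon reversed is nogard. Two steps: reverse the string, then apply a Caesar shift of +7.
On spend: reverse → dneps; then shift: d+7=k, n+7=u, e+7=l, p+7=w, s+7=z.

kulwz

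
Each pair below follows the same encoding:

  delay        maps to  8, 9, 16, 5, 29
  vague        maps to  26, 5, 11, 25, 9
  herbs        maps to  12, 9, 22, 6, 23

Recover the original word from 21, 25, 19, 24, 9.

quote

d is letter #4 and maps to 8: an offset of 4. Letters become their 1-based position plus 4 (so a→5, b→6, …).
Undoing it on 21, 25, 19, 24, 9: 21→(21−4)÷1=17=q, 25→(25−4)÷1=21=u, 19→(19−4)÷1=15=o, 24→(24−4)÷1=20=t, 9→(9−4)÷1=5=e.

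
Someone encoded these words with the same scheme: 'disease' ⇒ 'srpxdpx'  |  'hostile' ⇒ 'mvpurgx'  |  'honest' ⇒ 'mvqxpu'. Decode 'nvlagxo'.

complex

d(3)→s(18) and i(8)→r(17) fit y≡5x+3 (mod 26); the inverse of 5 mod 26 is 21. Each letter's alphabet position (a=0..z=25) is mapped through 5·x+3 mod 26 — an affine cipher.
Undoing it on nvlagxo: n(13)→21·(13−3)≡2=c; v(21)→21·(21−3)≡14=o; l(11)→21·(11−3)≡12=m; a(0)→21·(0−3)≡15=p; g(6)→21·(6−3)≡11=l; x(23)→21·(23−3)≡4=e; o(14)→21·(14−3)≡23=x (all mod 26).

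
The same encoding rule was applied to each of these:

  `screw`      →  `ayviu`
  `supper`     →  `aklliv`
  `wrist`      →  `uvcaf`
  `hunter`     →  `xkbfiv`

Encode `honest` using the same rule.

xgbiaf

This is an affine cipher: with a=0,…,z=25, each position x becomes (5x+14) mod 26.
On honest: h(7)→5·7+14≡23=x; o(14)→5·14+14≡6=g; n(13)→5·13+14≡1=b; e(4)→5·4+14≡8=i; s(18)→5·18+14≡0=a; t(19)→5·19+14≡5=f (all mod 26).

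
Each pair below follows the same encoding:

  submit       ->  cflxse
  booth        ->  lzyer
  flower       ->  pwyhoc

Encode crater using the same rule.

mckeoc

Shifts by position in submit: pos 0: s→c (+10), pos 1: u→f (+11), pos 2: b→l (+10), pos 3: m→x (+11) — repeating every 2. The shifts repeat in a cycle of length 2: positions 0,1,… shift by +10, +11, then the pattern repeats.
For crater: c+10=m, r+11=c, a+10=k, t+11=e, e+10=o, r+11=c.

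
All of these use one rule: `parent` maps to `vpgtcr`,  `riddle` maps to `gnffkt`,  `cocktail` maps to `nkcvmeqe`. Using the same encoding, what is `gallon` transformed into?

Two steps: reverse the string, then apply a Caesar shift of +2.
For gallon: reverse → nollag; then shift: n+2=p, o+2=q, l+2=n, l+2=n, a+2=c, g+2=i.

pqnnci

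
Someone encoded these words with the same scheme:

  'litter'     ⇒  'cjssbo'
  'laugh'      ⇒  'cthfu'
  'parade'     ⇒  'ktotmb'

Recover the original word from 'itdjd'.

l(11)→c(2) and i(8)→j(9) fit y≡15x+19 (mod 26); the inverse of 15 mod 26 is 7. Each letter's alphabet position (a=0..z=25) is mapped through 15·x+19 mod 26 — an affine cipher.
Decoding itdjd: i(8)→7·(8−19)≡1=b; t(19)→7·(19−19)≡0=a; d(3)→7·(3−19)≡18=s; j(9)→7·(9−19)≡8=i; d(3)→7·(3−19)≡18=s (all mod 26).

basis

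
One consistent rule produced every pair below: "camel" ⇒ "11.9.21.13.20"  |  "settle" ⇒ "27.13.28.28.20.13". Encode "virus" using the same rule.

30.17.26.29.27

c is letter #3 and maps to 11: an offset of 8. Letters become their 1-based position plus 8 (so a→9, b→10, …).
Applying it to virus: v=22→30, i=9→17, r=18→26, u=21→29, s=19→27.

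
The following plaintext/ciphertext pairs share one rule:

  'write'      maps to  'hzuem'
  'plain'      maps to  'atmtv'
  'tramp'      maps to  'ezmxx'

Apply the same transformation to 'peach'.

Shifts by position in write: pos 0: w→h (+11), pos 1: r→z (+8), pos 2: i→u (+12), pos 3: t→e (+11), pos 4: e→m (+8) — repeating every 3. It's a Vigenère-style cipher with numeric key [11,8,12]: position i shifts by key[i mod 3].
On peach: p+11=a, e+8=m, a+12=m, c+11=n, h+8=p.

ammnp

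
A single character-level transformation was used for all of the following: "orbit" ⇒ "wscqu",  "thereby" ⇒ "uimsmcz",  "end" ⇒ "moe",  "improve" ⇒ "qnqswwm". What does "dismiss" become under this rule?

The shift depends on letter class: consonant r→s is +1, but vowel o→w is +8. Vowels shift forward by 8 and consonants shift forward by 1.
For dismiss: d(cons)+1=e, i(vowel)+8=q, s(cons)+1=t, m(cons)+1=n, i(vowel)+8=q, s(cons)+1=t, s(cons)+1=t.

eqtnqtt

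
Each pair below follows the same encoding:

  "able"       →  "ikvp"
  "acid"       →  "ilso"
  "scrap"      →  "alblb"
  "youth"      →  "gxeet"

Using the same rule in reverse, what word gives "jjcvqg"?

In able: a→i is +8, b→k is +9, l→v is +10, e→p is +11 — the shift increases by 1 each position. Each letter shifts forward by (position + 8), i.e. 8, 9, 10, … — the shift grows by one for each successive letter.
Decoding jjcvqg: j−8=b, j−9=a, c−10=s, v−11=k, q−12=e, g−13=t.

basket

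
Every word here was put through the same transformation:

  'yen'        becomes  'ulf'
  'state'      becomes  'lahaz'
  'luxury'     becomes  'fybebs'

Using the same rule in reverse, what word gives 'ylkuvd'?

wonder

The output letters match the input read backwards, each shifted +7: yen reversed is ney. Read the word backwards and shift each letter +7.
Undoing it on ylkuvd: shift back: y−7=r, l−7=e, k−7=d, u−7=n, v−7=o, d−7=w → rednow; then reverse → wonder.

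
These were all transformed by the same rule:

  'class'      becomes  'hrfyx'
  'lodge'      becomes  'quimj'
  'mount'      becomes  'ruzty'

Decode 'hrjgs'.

Shifts by position in class: pos 0: c→h (+5), pos 1: l→r (+6), pos 2: a→f (+5), pos 3: s→y (+6) — repeating every 2. The shifts repeat in a cycle of length 2: positions 0,1,… shift by +5, +6, then the pattern repeats.
Undoing it on hrjgs: h−5=c, r−6=l, j−5=e, g−6=a, s−5=n.

clean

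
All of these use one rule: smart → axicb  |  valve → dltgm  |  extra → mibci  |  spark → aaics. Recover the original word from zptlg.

relay

It's a Vigenère-style cipher with numeric key [8,11]: position i shifts by key[i mod 2].
Reversing it on zptlg: z−8=r, p−11=e, t−8=l, l−11=a, g−8=y.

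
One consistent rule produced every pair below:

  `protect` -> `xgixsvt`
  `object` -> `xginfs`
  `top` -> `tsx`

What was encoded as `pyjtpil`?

helpful

The word is reversed, then every letter is shifted forward by 4.
Decoding pyjtpil: shift back: p−4=l, y−4=u, j−4=f, t−4=p, p−4=l, i−4=e, l−4=h → lufpleh; then reverse → helpful.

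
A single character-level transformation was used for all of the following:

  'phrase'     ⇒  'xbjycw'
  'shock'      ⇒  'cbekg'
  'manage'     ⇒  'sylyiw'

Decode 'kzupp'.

This is an affine cipher: with a=0,…,z=25, each position x becomes (19x+24) mod 26.
Reversing it on kzupp: k(10)→11·(10−24)≡2=c; z(25)→11·(25−24)≡11=l; u(20)→11·(20−24)≡8=i; p(15)→11·(15−24)≡5=f; p(15)→11·(15−24)≡5=f (all mod 26).

cliff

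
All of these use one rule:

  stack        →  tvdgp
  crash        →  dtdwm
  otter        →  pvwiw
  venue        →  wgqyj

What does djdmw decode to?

In stack: s→t is +1, t→v is +2, a→d is +3, c→g is +4 — the shift increases by 1 each position. Letter i (0-indexed) is shifted by i+1, so successive shifts are 1, 2, 3, ….
Reversing it on djdmw: d−1=c, j−2=h, d−3=a, m−4=i, w−5=r.

chair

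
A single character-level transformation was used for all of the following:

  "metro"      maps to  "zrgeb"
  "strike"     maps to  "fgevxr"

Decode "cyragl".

plenty

Compare letters: m→z is +13, e→r is +13, t→g is +13 — a constant shift. Each letter is shifted forward by 13 in the alphabet (a Caesar shift of +13).
Reversing it on cyragl: c−13=p, y−13=l, r−13=e, a−13=n, g−13=t, l−13=y.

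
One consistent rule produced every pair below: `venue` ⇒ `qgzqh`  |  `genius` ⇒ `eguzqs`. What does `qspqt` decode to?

Two steps: reverse the string, then apply a Caesar shift of +12.
Undoing it on qspqt: shift back: q−12=e, s−12=g, p−12=d, q−12=e, t−12=h → egdeh; then reverse → hedge.

hedge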